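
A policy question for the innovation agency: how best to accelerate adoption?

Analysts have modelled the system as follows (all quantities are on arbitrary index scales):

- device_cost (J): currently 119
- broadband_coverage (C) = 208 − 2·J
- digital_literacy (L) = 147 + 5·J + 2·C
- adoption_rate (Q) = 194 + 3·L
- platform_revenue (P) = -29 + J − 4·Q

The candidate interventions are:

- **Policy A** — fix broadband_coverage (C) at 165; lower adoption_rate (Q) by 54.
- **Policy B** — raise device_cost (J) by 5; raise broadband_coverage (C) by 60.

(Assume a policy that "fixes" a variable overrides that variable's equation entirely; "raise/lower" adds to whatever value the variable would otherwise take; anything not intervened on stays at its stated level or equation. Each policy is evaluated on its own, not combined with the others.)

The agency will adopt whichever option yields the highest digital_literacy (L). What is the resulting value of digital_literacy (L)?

1072

Policy A (C := 165, Q − 54):
  J = 119
  C = 165
  L = 147 + 5·119 + 2·165 = 1072
Policy B (J + 5, C + 60):
  J = 119 + 5 = 124
  C = 208 − 2·124 (+60 from intervention) = 20
  L = 147 + 5·124 + 2·20 = 807
Comparing — Policy A: L=1072, Policy B: L=807. Highest is 1072 (Policy A).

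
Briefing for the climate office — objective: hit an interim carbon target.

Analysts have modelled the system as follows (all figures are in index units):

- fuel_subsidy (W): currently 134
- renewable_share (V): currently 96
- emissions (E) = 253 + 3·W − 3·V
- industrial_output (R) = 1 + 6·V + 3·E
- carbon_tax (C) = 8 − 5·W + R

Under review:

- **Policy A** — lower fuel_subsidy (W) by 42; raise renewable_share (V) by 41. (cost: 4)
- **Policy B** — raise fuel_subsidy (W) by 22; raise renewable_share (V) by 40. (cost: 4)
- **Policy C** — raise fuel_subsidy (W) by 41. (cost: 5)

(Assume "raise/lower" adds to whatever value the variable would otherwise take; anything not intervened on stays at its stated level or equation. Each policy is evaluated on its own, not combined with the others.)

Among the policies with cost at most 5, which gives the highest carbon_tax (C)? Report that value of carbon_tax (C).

1180

Policy A (W − 42, V + 41):
  W = 134 − 42 = 92
  V = 96 + 41 = 137
  E = 253 + 3·92 − 3·137 = 118
  R = 1 + 6·137 + 3·118 = 1177
  C = 8 − 5·92 + 1177 = 725
Policy B (W + 22, V + 40):
  W = 134 + 22 = 156
  V = 96 + 40 = 136
  E = 253 + 3·156 − 3·136 = 313
  R = 1 + 6·136 + 3·313 = 1756
  C = 8 − 5·156 + 1756 = 984
Policy C (W + 41):
  W = 134 + 41 = 175
  V = 96
  E = 253 + 3·175 − 3·96 = 490
  R = 1 + 6·96 + 3·490 = 2047
  C = 8 − 5·175 + 2047 = 1180
Comparing — Policy A: C=725, Policy B: C=984, Policy C: C=1180. Highest is 1180 (Policy C).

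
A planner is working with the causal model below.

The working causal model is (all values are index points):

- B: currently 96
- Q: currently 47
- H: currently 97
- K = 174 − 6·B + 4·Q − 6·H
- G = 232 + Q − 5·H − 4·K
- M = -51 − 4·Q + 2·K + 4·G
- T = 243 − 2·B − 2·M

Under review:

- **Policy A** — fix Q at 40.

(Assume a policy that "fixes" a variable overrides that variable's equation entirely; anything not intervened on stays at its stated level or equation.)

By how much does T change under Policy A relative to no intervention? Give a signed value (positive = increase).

-784

Baseline:
  B = 96
  Q = 47
  H = 97
  K = 174 − 6·96 + 4·47 − 6·97 = -796
  G = 232 + 47 − 5·97 − 4·(-796) = 2978
  M = -51 − 4·47 + 2·(-796) + 4·2978 = 10081
  T = 243 − 2·96 − 2·10081 = -20111
Policy A (Q := 40):
  B = 96
  Q = 40
  H = 97
  K = 174 − 6·96 + 4·40 − 6·97 = -824
  G = 232 + 40 − 5·97 − 4·(-824) = 3083
  M = -51 − 4·40 + 2·(-824) + 4·3083 = 10473
  T = 243 − 2·96 − 2·10473 = -20895
Change in T: -20895 − (-20111) = -784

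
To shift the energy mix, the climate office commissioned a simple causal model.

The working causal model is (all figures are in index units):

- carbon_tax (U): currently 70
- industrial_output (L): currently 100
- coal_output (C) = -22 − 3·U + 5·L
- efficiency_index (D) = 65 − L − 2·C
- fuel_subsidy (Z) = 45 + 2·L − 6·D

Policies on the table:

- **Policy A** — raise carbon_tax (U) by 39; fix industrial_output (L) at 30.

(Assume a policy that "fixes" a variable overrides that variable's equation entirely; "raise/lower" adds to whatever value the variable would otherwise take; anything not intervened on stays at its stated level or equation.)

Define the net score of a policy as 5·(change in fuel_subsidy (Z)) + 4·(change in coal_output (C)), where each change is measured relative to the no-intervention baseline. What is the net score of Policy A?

Baseline:
  U = 70
  L = 100
  C = -22 − 3·70 + 5·100 = 268
  D = 65 − 100 − 2·268 = -571
  Z = 45 + 2·100 − 6·(-571) = 3671
Policy A (U + 39, L := 30):
  U = 70 + 39 = 109
  L = 30
  C = -22 − 3·109 + 5·30 = -199
  D = 65 − 30 − 2·(-199) = 433
  Z = 45 + 2·30 − 6·433 = -2493
ΔZ = -2493 − 3671 = -6164; ΔC = -199 − 268 = -467
Score = 5·(-6164) + 4·(-467) = -32688

-32688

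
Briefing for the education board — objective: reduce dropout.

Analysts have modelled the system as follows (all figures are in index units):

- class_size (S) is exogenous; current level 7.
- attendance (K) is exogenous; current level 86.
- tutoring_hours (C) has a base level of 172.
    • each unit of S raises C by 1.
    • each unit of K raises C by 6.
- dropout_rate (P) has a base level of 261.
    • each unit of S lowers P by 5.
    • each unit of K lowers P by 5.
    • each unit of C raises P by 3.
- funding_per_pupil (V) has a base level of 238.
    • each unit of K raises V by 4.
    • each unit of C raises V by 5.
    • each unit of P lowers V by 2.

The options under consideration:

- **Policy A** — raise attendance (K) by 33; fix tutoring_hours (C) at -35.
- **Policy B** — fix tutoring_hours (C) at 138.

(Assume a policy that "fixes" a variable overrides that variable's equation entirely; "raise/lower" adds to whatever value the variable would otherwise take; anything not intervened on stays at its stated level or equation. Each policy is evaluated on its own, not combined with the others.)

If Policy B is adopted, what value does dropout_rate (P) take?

Policy B (C := 138):
  S = 7
  K = 86
  C = 138
  P = 261 − 5·7 − 5·86 + 3·138 = 210

210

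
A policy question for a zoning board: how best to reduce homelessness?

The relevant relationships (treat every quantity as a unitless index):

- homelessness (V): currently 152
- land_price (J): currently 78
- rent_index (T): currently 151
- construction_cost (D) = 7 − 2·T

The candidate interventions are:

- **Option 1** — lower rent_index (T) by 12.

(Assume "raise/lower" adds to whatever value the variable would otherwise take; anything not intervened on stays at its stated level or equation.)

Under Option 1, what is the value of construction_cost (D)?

Option 1 (T − 12):
  T = 151 − 12 = 139
  D = 7 − 2·139 = -271

-271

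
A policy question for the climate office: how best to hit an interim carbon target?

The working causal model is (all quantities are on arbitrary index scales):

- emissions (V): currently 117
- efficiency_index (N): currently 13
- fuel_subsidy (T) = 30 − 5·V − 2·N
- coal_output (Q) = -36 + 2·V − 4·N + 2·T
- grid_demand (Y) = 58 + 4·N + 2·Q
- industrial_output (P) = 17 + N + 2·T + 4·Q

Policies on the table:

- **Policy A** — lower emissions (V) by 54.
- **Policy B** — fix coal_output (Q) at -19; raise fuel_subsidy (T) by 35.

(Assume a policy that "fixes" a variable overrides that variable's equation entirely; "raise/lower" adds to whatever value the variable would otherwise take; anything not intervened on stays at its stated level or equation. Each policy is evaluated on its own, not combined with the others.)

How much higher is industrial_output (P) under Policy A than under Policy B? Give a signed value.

Policy A (V − 54):
  V = 117 − 54 = 63
  N = 13
  T = 30 − 5·63 − 2·13 = -311
  Q = -36 + 2·63 − 4·13 + 2·(-311) = -584
  P = 17 + 13 + 2·(-311) + 4·(-584) = -2928
Policy B (Q := -19, T + 35):
  V = 117
  N = 13
  T = 30 − 5·117 − 2·13 (+35 from intervention) = -546
  Q = -19
  P = 17 + 13 + 2·(-546) + 4·(-19) = -1138
P: -2928 − (-1138) = -1790

-1790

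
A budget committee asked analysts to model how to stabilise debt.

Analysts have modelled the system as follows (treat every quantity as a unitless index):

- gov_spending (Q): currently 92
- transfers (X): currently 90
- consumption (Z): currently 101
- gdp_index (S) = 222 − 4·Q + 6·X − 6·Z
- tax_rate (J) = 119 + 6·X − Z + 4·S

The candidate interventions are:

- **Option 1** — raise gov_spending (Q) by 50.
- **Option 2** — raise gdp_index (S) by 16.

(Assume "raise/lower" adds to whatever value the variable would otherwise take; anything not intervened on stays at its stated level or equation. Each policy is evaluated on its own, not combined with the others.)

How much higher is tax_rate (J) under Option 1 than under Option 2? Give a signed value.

Option 1 (Q + 50):
  Q = 92 + 50 = 142
  X = 90
  Z = 101
  S = 222 − 4·142 + 6·90 − 6·101 = -412
  J = 119 + 6·90 − 101 + 4·(-412) = -1090
Option 2 (S + 16):
  Q = 92
  X = 90
  Z = 101
  S = 222 − 4·92 + 6·90 − 6·101 (+16 from intervention) = -196
  J = 119 + 6·90 − 101 + 4·(-196) = -226
J: -1090 − (-226) = -864

-864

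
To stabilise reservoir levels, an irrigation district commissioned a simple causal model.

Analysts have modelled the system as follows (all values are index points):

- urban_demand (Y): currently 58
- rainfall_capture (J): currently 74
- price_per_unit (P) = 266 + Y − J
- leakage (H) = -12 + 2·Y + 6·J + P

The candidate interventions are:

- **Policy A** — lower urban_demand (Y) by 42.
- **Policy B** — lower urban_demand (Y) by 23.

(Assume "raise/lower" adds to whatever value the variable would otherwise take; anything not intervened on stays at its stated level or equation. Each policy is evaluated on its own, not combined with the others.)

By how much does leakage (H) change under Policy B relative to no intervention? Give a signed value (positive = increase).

-69

Baseline:
  Y = 58
  J = 74
  P = 266 + 58 − 74 = 250
  H = -12 + 2·58 + 6·74 + 250 = 798
Policy B (Y − 23):
  Y = 58 − 23 = 35
  J = 74
  P = 266 + 35 − 74 = 227
  H = -12 + 2·35 + 6·74 + 227 = 729
Change in H: 729 − 798 = -69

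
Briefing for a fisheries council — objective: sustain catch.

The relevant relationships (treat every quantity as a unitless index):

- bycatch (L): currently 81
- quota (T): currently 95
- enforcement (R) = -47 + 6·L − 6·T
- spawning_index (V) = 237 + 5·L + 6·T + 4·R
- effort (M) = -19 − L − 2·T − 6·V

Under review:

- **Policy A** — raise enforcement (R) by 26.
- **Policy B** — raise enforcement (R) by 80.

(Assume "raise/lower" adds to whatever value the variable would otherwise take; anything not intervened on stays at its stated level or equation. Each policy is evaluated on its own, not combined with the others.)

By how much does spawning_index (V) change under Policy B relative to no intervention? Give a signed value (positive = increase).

Baseline:
  L = 81
  T = 95
  R = -47 + 6·81 − 6·95 = -131
  V = 237 + 5·81 + 6·95 + 4·(-131) = 688
Policy B (R + 80):
  L = 81
  T = 95
  R = -47 + 6·81 − 6·95 (+80 from intervention) = -51
  V = 237 + 5·81 + 6·95 + 4·(-51) = 1008
Change in V: 1008 − 688 = 320

320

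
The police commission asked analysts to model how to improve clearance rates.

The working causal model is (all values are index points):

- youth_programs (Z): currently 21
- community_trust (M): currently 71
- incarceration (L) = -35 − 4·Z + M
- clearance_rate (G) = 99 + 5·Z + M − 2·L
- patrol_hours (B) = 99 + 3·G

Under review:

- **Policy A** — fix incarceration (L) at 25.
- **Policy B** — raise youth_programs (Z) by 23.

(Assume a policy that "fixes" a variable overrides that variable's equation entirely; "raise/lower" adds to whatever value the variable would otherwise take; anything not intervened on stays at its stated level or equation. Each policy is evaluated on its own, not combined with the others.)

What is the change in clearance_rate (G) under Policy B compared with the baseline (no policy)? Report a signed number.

299

Baseline:
  Z = 21
  M = 71
  L = -35 − 4·21 + 71 = -48
  G = 99 + 5·21 + 71 − 2·(-48) = 371
Policy B (Z + 23):
  Z = 21 + 23 = 44
  M = 71
  L = -35 − 4·44 + 71 = -140
  G = 99 + 5·44 + 71 − 2·(-140) = 670
Change in G: 670 − 371 = 299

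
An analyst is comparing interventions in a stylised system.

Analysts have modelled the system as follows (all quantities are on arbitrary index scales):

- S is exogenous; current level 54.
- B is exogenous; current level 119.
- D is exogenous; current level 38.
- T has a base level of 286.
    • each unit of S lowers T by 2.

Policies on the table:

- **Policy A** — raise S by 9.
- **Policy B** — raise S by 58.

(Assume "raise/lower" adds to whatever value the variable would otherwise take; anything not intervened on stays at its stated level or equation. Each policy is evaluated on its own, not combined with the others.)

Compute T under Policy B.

Policy B (S + 58):
  S = 54 + 58 = 112
  T = 286 − 2·112 = 62

62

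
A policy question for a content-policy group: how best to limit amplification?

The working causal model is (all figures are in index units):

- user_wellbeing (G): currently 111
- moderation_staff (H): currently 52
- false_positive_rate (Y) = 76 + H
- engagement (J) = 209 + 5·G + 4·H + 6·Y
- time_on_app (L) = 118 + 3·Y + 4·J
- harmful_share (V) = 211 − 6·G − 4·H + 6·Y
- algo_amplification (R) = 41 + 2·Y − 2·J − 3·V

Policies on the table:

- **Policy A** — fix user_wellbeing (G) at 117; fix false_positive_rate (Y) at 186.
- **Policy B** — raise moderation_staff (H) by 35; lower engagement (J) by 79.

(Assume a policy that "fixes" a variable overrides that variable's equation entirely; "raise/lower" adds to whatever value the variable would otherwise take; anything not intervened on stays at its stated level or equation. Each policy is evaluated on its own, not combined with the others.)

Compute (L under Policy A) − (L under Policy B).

497

Policy A (G := 117, Y := 186):
  G = 117
  H = 52
  Y = 186
  J = 209 + 5·117 + 4·52 + 6·186 = 2118
  L = 118 + 3·186 + 4·2118 = 9148
Policy B (H + 35, J − 79):
  G = 111
  H = 52 + 35 = 87
  Y = 76 + 87 = 163
  J = 209 + 5·111 + 4·87 + 6·163 (−79 from intervention) = 2011
  L = 118 + 3·163 + 4·2011 = 8651
L: 9148 − 8651 = 497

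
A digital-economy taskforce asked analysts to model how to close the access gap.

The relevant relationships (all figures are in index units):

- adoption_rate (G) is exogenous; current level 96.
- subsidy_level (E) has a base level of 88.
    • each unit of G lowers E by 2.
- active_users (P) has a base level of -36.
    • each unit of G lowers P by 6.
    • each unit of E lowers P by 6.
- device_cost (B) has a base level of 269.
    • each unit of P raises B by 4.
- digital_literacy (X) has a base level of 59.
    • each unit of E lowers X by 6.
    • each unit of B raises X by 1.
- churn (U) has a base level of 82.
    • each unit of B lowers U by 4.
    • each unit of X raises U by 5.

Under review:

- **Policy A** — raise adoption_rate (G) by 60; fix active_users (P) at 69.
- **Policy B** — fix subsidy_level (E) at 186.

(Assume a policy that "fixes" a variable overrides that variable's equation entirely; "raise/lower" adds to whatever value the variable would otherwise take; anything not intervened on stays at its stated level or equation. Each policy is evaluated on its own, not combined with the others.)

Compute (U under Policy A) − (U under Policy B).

19488

Policy A (G + 60, P := 69):
  G = 96 + 60 = 156
  E = 88 − 2·156 = -224
  P = 69
  B = 269 + 4·69 = 545
  X = 59 − 6·(-224) + 545 = 1948
  U = 82 − 4·545 + 5·1948 = 7642
Policy B (E := 186):
  G = 96
  E = 186
  P = -36 − 6·96 − 6·186 = -1728
  B = 269 + 4·(-1728) = -6643
  X = 59 − 6·186 + (-6643) = -7700
  U = 82 − 4·(-6643) + 5·(-7700) = -11846
U: 7642 − (-11846) = 19488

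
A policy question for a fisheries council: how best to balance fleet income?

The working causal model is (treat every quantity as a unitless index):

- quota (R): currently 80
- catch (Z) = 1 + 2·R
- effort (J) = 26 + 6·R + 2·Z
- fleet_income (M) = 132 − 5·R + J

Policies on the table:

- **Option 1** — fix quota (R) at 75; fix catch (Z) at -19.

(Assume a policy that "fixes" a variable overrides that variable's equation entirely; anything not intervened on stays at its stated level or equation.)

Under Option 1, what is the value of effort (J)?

Option 1 (R := 75, Z := -19):
  R = 75
  Z = -19
  J = 26 + 6·75 + 2·(-19) = 438

438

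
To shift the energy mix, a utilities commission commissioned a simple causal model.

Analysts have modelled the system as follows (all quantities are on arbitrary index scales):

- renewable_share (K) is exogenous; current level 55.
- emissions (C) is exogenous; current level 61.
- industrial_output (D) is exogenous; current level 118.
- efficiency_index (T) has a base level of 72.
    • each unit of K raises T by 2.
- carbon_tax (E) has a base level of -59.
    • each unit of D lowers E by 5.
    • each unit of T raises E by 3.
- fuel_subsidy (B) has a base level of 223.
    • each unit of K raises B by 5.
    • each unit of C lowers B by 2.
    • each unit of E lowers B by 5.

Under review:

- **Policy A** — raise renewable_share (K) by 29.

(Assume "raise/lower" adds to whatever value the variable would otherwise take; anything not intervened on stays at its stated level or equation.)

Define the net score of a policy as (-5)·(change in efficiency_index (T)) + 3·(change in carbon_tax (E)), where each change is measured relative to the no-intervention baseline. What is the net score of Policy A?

232

Baseline:
  K = 55
  D = 118
  T = 72 + 2·55 = 182
  E = -59 − 5·118 + 3·182 = -103
Policy A (K + 29):
  K = 55 + 29 = 84
  D = 118
  T = 72 + 2·84 = 240
  E = -59 − 5·118 + 3·240 = 71
ΔT = 240 − 182 = 58; ΔE = 71 − (-103) = 174
Score = (-5)·58 + 3·174 = 232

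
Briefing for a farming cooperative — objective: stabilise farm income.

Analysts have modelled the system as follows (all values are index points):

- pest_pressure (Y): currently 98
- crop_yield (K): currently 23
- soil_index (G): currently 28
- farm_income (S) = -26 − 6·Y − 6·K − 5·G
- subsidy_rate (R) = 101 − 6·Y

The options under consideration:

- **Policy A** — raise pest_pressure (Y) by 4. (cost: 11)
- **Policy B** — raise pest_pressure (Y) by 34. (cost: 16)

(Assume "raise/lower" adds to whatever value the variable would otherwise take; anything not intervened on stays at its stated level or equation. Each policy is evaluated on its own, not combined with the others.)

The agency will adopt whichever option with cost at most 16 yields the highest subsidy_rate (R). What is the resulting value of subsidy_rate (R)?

Policy A (Y + 4):
  Y = 98 + 4 = 102
  R = 101 − 6·102 = -511
Policy B (Y + 34):
  Y = 98 + 34 = 132
  R = 101 − 6·132 = -691
Comparing — Policy A: R=-511, Policy B: R=-691. Highest is -511 (Policy A).

-511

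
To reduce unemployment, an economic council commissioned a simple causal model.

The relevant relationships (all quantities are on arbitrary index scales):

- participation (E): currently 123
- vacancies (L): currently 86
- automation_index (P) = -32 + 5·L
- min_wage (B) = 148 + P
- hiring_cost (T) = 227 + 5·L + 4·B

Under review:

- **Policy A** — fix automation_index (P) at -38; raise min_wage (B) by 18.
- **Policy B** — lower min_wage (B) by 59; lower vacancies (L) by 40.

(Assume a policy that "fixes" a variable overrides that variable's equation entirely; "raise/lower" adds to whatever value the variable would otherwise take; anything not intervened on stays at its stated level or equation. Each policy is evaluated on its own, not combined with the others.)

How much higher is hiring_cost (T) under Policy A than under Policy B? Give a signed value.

Policy A (P := -38, B + 18):
  L = 86
  P = -38
  B = 148 + (-38) (+18 from intervention) = 128
  T = 227 + 5·86 + 4·128 = 1169
Policy B (B − 59, L − 40):
  L = 86 − 40 = 46
  P = -32 + 5·46 = 198
  B = 148 + 198 (−59 from intervention) = 287
  T = 227 + 5·46 + 4·287 = 1605
T: 1169 − 1605 = -436

-436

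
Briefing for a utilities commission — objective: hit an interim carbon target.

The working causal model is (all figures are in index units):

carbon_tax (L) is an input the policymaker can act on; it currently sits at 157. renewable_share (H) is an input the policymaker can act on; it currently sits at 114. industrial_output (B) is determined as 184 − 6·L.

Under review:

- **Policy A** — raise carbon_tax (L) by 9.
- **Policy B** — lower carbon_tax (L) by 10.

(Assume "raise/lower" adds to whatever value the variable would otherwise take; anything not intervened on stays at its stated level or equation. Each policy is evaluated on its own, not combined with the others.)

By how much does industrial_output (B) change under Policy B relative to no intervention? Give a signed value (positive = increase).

60

Baseline:
  L = 157
  B = 184 − 6·157 = -758
Policy B (L − 10):
  L = 157 − 10 = 147
  B = 184 − 6·147 = -698
Change in B: -698 − (-758) = 60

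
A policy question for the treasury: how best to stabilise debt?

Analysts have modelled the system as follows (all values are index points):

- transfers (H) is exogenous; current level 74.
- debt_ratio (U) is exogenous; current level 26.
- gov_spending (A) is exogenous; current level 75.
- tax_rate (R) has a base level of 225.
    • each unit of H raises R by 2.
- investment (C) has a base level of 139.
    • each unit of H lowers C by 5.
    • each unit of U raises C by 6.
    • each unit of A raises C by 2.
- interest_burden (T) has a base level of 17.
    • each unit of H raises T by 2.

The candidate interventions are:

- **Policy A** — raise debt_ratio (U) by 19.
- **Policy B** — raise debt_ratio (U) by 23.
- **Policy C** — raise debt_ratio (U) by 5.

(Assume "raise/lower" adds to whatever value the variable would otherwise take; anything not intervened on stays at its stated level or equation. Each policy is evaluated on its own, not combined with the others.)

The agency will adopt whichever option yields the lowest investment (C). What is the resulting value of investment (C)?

Policy A (U + 19):
  H = 74
  U = 26 + 19 = 45
  A = 75
  C = 139 − 5·74 + 6·45 + 2·75 = 189
Policy B (U + 23):
  H = 74
  U = 26 + 23 = 49
  A = 75
  C = 139 − 5·74 + 6·49 + 2·75 = 213
Policy C (U + 5):
  H = 74
  U = 26 + 5 = 31
  A = 75
  C = 139 − 5·74 + 6·31 + 2·75 = 105
Comparing — Policy A: C=189, Policy B: C=213, Policy C: C=105. Lowest is 105 (Policy C).

105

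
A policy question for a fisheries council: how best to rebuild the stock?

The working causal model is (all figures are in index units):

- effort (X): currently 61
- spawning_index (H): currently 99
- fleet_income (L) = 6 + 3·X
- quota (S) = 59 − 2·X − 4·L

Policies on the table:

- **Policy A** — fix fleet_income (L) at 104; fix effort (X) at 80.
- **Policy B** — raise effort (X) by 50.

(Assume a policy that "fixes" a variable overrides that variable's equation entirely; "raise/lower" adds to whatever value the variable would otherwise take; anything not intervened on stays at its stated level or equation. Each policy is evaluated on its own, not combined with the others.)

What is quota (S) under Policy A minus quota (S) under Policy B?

Policy A (L := 104, X := 80):
  X = 80
  L = 104
  S = 59 − 2·80 − 4·104 = -517
Policy B (X + 50):
  X = 61 + 50 = 111
  L = 6 + 3·111 = 339
  S = 59 − 2·111 − 4·339 = -1519
S: -517 − (-1519) = 1002

1002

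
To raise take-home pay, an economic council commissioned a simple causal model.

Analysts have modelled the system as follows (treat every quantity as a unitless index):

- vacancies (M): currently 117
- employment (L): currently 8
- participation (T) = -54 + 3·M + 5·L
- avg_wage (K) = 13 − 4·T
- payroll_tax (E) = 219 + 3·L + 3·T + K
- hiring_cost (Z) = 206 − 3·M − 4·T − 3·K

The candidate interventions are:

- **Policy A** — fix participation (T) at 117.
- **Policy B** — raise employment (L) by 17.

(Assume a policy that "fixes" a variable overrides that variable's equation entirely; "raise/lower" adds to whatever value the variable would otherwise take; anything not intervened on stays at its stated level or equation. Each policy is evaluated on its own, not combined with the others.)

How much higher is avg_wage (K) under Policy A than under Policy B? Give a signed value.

1220

Policy A (T := 117):
  M = 117
  L = 8
  T = 117
  K = 13 − 4·117 = -455
Policy B (L + 17):
  M = 117
  L = 8 + 17 = 25
  T = -54 + 3·117 + 5·25 = 422
  K = 13 − 4·422 = -1675
K: -455 − (-1675) = 1220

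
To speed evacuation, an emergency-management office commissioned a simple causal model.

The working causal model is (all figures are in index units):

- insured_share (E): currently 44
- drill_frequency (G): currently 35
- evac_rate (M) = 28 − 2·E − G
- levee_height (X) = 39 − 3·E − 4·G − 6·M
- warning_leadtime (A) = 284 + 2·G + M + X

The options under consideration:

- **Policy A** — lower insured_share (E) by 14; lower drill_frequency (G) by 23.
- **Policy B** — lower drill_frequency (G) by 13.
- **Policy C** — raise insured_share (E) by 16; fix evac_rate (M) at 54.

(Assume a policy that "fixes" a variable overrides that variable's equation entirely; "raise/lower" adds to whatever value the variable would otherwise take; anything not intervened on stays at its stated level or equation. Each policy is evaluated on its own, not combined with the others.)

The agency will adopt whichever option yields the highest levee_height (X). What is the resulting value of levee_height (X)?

311

Policy A (E − 14, G − 23):
  E = 44 − 14 = 30
  G = 35 − 23 = 12
  M = 28 − 2·30 − 12 = -44
  X = 39 − 3·30 − 4·12 − 6·(-44) = 165
Policy B (G − 13):
  E = 44
  G = 35 − 13 = 22
  M = 28 − 2·44 − 22 = -82
  X = 39 − 3·44 − 4·22 − 6·(-82) = 311
Policy C (E + 16, M := 54):
  E = 44 + 16 = 60
  G = 35
  M = 54
  X = 39 − 3·60 − 4·35 − 6·54 = -605
Comparing — Policy A: X=165, Policy B: X=311, Policy C: X=-605. Highest is 311 (Policy B).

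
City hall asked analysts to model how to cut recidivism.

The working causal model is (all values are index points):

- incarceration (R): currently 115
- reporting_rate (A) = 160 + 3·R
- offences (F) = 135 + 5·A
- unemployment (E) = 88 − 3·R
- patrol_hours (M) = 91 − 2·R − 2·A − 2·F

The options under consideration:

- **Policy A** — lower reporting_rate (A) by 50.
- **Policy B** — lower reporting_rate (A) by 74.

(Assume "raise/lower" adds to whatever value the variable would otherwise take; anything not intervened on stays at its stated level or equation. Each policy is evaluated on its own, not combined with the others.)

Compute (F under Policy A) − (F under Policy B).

Policy A (A − 50):
  R = 115
  A = 160 + 3·115 (−50 from intervention) = 455
  F = 135 + 5·455 = 2410
Policy B (A − 74):
  R = 115
  A = 160 + 3·115 (−74 from intervention) = 431
  F = 135 + 5·431 = 2290
F: 2410 − 2290 = 120

120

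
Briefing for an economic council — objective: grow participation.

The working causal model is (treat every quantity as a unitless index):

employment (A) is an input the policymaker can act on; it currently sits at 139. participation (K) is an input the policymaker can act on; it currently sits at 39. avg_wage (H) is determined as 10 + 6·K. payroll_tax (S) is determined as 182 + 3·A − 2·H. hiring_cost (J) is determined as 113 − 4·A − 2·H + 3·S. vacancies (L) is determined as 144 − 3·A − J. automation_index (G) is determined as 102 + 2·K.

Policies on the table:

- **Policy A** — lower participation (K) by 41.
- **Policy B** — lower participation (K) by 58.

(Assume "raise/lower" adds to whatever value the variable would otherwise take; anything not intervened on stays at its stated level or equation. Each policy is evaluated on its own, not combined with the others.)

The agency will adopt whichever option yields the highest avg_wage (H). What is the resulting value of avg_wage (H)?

Policy A (K − 41):
  K = 39 − 41 = -2
  H = 10 + 6·(-2) = -2
Policy B (K − 58):
  K = 39 − 58 = -19
  H = 10 + 6·(-19) = -104
Comparing — Policy A: H=-2, Policy B: H=-104. Highest is -2 (Policy A).

-2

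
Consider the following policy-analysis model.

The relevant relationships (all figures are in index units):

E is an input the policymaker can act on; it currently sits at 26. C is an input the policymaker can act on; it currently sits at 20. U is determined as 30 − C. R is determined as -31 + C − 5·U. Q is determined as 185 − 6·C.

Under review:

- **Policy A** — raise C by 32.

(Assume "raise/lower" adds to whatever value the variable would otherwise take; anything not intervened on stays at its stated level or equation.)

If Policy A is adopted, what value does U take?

Policy A (C + 32):
  C = 20 + 32 = 52
  U = 30 − 52 = -22

-22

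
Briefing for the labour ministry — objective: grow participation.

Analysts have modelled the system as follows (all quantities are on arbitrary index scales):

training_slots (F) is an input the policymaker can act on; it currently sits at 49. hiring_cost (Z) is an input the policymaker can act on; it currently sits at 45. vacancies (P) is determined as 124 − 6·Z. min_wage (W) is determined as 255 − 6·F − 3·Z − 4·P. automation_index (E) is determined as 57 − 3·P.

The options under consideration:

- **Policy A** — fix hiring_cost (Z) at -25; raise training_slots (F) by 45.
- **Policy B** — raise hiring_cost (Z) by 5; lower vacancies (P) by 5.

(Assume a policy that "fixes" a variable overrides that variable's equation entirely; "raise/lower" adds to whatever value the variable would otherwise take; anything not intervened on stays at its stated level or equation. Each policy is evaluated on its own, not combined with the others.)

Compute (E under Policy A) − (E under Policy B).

-1365

Policy A (Z := -25, F + 45):
  Z = -25
  P = 124 − 6·(-25) = 274
  E = 57 − 3·274 = -765
Policy B (Z + 5, P − 5):
  Z = 45 + 5 = 50
  P = 124 − 6·50 (−5 from intervention) = -181
  E = 57 − 3·(-181) = 600
E: -765 − 600 = -1365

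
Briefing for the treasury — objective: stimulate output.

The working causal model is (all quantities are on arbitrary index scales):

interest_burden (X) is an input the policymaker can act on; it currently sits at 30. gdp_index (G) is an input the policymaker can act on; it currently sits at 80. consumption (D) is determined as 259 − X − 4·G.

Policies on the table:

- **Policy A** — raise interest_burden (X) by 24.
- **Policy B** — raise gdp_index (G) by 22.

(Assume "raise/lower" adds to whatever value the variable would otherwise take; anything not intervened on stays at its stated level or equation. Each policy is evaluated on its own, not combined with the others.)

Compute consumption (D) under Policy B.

-179

Policy B (G + 22):
  X = 30
  G = 80 + 22 = 102
  D = 259 − 30 − 4·102 = -179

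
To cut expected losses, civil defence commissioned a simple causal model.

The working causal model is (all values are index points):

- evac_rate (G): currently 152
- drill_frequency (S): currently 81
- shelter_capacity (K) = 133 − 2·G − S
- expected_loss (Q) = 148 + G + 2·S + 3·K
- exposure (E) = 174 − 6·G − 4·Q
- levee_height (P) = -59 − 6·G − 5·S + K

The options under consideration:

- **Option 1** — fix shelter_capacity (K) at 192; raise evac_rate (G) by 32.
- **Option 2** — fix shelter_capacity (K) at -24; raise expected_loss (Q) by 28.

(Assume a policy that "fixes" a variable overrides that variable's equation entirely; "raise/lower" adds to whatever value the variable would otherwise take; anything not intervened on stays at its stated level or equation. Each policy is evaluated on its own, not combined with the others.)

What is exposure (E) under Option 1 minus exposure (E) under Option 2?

Option 1 (K := 192, G + 32):
  G = 152 + 32 = 184
  S = 81
  K = 192
  Q = 148 + 184 + 2·81 + 3·192 = 1070
  E = 174 − 6·184 − 4·1070 = -5210
Option 2 (K := -24, Q + 28):
  G = 152
  S = 81
  K = -24
  Q = 148 + 152 + 2·81 + 3·(-24) (+28 from intervention) = 418
  E = 174 − 6·152 − 4·418 = -2410
E: -5210 − (-2410) = -2800

-2800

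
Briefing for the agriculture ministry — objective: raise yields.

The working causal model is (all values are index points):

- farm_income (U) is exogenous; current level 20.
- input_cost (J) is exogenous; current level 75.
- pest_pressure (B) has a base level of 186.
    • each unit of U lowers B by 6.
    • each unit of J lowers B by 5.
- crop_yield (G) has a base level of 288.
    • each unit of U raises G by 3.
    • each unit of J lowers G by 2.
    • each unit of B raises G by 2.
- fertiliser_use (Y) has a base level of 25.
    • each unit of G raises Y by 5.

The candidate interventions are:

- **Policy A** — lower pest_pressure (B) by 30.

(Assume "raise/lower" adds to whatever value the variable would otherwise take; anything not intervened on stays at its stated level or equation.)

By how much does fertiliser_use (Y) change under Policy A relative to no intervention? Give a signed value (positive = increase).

-300

Baseline:
  U = 20
  J = 75
  B = 186 − 6·20 − 5·75 = -309
  G = 288 + 3·20 − 2·75 + 2·(-309) = -420
  Y = 25 + 5·(-420) = -2075
Policy A (B − 30):
  U = 20
  J = 75
  B = 186 − 6·20 − 5·75 (−30 from intervention) = -339
  G = 288 + 3·20 − 2·75 + 2·(-339) = -480
  Y = 25 + 5·(-480) = -2375
Change in Y: -2375 − (-2075) = -300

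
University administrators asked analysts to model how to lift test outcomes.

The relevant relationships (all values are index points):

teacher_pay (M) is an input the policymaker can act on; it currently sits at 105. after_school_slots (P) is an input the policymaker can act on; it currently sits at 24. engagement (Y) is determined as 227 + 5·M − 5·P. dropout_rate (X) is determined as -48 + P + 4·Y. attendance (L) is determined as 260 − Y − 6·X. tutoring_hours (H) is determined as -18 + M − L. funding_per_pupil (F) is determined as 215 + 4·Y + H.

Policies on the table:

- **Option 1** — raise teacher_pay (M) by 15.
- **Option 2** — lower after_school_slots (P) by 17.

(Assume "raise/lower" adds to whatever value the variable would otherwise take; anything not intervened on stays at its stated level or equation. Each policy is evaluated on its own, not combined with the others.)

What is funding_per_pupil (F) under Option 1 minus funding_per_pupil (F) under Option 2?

-173

Option 1 (M + 15):
  M = 105 + 15 = 120
  P = 24
  Y = 227 + 5·120 − 5·24 = 707
  X = -48 + 24 + 4·707 = 2804
  L = 260 − 707 − 6·2804 = -17271
  H = -18 + 120 − (-17271) = 17373
  F = 215 + 4·707 + 17373 = 20416
Option 2 (P − 17):
  M = 105
  P = 24 − 17 = 7
  Y = 227 + 5·105 − 5·7 = 717
  X = -48 + 7 + 4·717 = 2827
  L = 260 − 717 − 6·2827 = -17419
  H = -18 + 105 − (-17419) = 17506
  F = 215 + 4·717 + 17506 = 20589
F: 20416 − 20589 = -173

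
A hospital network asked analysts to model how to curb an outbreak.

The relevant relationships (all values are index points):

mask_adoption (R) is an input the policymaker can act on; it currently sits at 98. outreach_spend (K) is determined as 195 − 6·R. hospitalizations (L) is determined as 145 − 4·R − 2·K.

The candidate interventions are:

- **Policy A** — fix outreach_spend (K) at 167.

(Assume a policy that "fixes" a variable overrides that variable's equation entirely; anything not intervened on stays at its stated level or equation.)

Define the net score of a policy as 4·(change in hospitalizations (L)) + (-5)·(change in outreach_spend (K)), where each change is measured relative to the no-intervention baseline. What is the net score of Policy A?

Baseline:
  R = 98
  K = 195 − 6·98 = -393
  L = 145 − 4·98 − 2·(-393) = 539
Policy A (K := 167):
  R = 98
  K = 167
  L = 145 − 4·98 − 2·167 = -581
ΔL = -581 − 539 = -1120; ΔK = 167 − (-393) = 560
Score = 4·(-1120) + (-5)·560 = -7280

-7280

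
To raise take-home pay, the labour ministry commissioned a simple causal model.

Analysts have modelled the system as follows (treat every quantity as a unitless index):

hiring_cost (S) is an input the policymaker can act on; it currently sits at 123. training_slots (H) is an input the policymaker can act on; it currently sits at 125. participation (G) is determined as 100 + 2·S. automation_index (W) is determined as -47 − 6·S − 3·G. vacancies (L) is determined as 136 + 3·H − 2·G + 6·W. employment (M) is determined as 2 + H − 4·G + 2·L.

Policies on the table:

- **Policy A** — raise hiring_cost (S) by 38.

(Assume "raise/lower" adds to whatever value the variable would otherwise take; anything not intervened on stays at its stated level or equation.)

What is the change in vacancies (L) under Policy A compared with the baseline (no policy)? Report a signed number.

Baseline:
  S = 123
  H = 125
  G = 100 + 2·123 = 346
  W = -47 − 6·123 − 3·346 = -1823
  L = 136 + 3·125 − 2·346 + 6·(-1823) = -11119
Policy A (S + 38):
  S = 123 + 38 = 161
  H = 125
  G = 100 + 2·161 = 422
  W = -47 − 6·161 − 3·422 = -2279
  L = 136 + 3·125 − 2·422 + 6·(-2279) = -14007
Change in L: -14007 − (-11119) = -2888

-2888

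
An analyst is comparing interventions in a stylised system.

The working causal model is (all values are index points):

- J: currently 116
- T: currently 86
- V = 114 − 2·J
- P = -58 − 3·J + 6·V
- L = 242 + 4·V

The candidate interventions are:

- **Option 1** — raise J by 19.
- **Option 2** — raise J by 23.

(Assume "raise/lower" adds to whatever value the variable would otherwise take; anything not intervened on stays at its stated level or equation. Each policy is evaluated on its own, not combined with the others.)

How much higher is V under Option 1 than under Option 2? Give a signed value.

8

Option 1 (J + 19):
  J = 116 + 19 = 135
  V = 114 − 2·135 = -156
Option 2 (J + 23):
  J = 116 + 23 = 139
  V = 114 − 2·139 = -164
V: -156 − (-164) = 8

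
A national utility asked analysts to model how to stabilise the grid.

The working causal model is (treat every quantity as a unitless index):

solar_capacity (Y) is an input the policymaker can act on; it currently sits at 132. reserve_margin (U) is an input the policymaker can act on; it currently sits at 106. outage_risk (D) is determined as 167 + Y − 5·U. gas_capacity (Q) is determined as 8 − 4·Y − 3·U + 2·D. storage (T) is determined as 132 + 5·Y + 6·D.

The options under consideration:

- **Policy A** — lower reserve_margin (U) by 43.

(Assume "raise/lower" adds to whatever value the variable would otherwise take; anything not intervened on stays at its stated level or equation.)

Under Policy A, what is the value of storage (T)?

696

Policy A (U − 43):
  Y = 132
  U = 106 − 43 = 63
  D = 167 + 132 − 5·63 = -16
  T = 132 + 5·132 + 6·(-16) = 696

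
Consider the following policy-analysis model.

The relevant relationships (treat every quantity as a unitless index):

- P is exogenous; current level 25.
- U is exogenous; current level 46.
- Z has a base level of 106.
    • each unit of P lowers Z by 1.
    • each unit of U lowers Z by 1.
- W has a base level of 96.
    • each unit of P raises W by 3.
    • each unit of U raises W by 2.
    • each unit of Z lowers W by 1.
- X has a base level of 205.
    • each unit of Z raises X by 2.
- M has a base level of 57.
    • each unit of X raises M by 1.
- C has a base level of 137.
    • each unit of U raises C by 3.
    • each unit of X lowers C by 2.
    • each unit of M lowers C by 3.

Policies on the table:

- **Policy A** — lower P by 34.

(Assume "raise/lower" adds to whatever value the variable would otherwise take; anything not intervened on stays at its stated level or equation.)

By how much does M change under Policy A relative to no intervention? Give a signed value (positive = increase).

Baseline:
  P = 25
  U = 46
  Z = 106 − 25 − 46 = 35
  X = 205 + 2·35 = 275
  M = 57 + 275 = 332
Policy A (P − 34):
  P = 25 − 34 = -9
  U = 46
  Z = 106 − (-9) − 46 = 69
  X = 205 + 2·69 = 343
  M = 57 + 343 = 400
Change in M: 400 − 332 = 68

68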